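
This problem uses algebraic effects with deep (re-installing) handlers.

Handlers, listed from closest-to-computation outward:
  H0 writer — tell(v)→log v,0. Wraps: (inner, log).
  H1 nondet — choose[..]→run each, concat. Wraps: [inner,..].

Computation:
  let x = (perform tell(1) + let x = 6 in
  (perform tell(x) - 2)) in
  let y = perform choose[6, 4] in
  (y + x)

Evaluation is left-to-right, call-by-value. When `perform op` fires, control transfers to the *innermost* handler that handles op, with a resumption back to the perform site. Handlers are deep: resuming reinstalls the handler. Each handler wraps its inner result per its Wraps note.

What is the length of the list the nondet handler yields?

Answer: 2

Evaluation trace:
tell(1) @ H0 ⇒ log+=1
tell(6) @ H0 ⇒ log+=6
choose[6, 4] @ H1
  branch[0] choose=6:
    H0 returns (4, (1, 6))
    H1 returns [(4, (1, 6))]
  branch[1] choose=4:
    H0 returns (2, (1, 6))
    H1 returns [(2, (1, 6))]
= [(4, (1, 6)), (2, (1, 6))]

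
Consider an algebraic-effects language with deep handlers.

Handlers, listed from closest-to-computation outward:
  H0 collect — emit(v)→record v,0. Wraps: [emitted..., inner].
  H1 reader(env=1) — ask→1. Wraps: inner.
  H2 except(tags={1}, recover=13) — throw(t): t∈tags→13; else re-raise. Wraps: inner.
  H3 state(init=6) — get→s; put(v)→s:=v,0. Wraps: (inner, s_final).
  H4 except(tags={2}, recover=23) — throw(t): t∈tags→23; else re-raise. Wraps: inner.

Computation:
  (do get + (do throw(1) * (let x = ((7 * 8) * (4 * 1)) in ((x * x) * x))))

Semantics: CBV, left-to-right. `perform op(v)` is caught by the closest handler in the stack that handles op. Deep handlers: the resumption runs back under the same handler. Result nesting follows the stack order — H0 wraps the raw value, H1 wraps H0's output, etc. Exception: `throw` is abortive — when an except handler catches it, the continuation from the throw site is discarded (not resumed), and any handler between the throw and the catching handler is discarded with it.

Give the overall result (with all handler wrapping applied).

Answer: (13, 6)

Step-by-step:
get @ H3 ⇒ 6
throw(1) @ H2 caught ⇒ 13
H3 returns (13, 6)
H4 returns (13, 6)
= (13, 6)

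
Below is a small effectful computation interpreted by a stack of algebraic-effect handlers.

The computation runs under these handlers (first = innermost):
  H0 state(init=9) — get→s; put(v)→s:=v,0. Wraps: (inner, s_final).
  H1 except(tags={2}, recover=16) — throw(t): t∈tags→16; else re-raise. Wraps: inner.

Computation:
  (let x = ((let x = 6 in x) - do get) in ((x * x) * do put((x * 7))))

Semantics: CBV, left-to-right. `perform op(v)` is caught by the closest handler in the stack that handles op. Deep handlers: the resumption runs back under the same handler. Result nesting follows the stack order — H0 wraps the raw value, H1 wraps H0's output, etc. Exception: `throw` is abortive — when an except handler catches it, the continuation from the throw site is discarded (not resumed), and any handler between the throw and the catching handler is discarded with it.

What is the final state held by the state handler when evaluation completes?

Answer: -21

Working:
get @ H0 ⇒ 9
put(-21) @ H0 ⇒ s:=-21
H0 returns (0, -21)
H1 returns (0, -21)
= (0, -21)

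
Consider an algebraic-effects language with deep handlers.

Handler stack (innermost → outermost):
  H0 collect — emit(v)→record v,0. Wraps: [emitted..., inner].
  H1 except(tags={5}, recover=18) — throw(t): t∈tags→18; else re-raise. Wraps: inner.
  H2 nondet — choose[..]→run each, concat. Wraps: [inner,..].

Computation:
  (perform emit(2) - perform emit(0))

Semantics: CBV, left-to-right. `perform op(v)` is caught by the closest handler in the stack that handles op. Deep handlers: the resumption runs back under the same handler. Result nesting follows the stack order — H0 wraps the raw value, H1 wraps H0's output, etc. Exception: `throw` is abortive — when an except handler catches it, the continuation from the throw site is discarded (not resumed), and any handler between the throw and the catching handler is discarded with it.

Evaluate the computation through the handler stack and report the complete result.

Answer: [[2, 0, 0]]

Evaluation trace:
emit(2) @ H0 ⇒ out+=2
emit(0) @ H0 ⇒ out+=0
H0 returns [2, 0, 0]
H1 returns [2, 0, 0]
H2 returns [[2, 0, 0]]
= [[2, 0, 0]]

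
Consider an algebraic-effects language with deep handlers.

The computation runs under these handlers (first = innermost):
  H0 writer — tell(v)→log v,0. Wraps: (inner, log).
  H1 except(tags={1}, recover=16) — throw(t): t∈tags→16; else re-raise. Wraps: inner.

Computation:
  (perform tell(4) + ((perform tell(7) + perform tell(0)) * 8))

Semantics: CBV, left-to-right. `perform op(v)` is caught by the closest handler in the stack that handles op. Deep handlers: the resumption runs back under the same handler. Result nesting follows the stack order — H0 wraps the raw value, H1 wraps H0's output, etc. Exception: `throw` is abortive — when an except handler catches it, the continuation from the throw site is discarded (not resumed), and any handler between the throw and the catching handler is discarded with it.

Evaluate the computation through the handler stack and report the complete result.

Answer: (0, (4, 7, 0))

Working:
tell(4) @ H0 ⇒ log+=4
tell(7) @ H0 ⇒ log+=7
tell(0) @ H0 ⇒ log+=0
H0 returns (0, (4, 7, 0))
H1 returns (0, (4, 7, 0))
= (0, (4, 7, 0))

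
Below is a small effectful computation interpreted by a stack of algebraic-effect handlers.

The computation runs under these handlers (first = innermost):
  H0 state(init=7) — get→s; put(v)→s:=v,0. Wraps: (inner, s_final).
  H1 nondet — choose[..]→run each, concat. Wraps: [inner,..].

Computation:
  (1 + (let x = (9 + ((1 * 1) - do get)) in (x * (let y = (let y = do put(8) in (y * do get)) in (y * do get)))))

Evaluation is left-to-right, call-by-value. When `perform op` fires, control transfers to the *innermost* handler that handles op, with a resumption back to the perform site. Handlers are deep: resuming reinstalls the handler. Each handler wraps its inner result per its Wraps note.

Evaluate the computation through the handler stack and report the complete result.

Answer: [(1, 8)]

Evaluation trace:
get @ H0 ⇒ 7
put(8) @ H0 ⇒ s:=8
get @ H0 ⇒ 8
get @ H0 ⇒ 8
H0 returns (1, 8)
H1 returns [(1, 8)]
= [(1, 8)]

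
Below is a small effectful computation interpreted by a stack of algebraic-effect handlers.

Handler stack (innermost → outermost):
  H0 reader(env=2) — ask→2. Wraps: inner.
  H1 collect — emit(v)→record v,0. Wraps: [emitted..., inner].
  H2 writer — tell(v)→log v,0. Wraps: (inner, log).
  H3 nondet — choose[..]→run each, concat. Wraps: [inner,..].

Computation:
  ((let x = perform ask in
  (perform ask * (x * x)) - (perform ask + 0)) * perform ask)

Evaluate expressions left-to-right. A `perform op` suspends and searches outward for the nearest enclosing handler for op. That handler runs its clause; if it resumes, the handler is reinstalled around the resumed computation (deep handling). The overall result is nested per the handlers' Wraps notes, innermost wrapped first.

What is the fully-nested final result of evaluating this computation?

Answer: [([12], ())]

Evaluation trace:
ask @ H0 ⇒ 2
ask @ H0 ⇒ 2
ask @ H0 ⇒ 2
ask @ H0 ⇒ 2
H0 returns 12
H1 returns [12]
H2 returns ([12], ())
H3 returns [([12], ())]
= [([12], ())]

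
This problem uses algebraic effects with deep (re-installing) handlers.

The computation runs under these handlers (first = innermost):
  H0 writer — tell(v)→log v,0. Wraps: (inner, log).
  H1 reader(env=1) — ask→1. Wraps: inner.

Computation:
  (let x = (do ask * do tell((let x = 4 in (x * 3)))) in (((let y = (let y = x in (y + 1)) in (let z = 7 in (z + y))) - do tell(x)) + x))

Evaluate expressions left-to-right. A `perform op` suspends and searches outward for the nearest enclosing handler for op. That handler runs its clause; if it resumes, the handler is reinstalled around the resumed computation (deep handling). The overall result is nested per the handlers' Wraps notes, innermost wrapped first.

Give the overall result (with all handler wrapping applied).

Answer: (8, (12, 0))

Step-by-step:
ask @ H1 ⇒ 1
tell(12) @ H0 ⇒ log+=12
tell(0) @ H0 ⇒ log+=0
H0 returns (8, (12, 0))
H1 returns (8, (12, 0))
= (8, (12, 0))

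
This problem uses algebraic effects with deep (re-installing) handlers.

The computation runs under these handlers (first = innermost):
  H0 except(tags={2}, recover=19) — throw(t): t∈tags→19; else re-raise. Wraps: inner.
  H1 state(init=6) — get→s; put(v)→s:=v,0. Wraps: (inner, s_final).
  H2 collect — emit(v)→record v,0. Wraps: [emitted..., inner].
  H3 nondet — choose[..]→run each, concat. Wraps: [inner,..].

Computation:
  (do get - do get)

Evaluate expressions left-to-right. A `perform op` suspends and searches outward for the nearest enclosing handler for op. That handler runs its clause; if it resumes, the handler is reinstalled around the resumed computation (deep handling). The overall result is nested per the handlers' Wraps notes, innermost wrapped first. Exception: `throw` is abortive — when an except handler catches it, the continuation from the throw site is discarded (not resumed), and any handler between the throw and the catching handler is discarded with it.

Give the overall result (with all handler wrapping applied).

Answer: [[(0, 6)]]

Evaluation trace:
get @ H1 ⇒ 6
get @ H1 ⇒ 6
H0 returns 0
H1 returns (0, 6)
H2 returns [(0, 6)]
H3 returns [[(0, 6)]]
= [[(0, 6)]]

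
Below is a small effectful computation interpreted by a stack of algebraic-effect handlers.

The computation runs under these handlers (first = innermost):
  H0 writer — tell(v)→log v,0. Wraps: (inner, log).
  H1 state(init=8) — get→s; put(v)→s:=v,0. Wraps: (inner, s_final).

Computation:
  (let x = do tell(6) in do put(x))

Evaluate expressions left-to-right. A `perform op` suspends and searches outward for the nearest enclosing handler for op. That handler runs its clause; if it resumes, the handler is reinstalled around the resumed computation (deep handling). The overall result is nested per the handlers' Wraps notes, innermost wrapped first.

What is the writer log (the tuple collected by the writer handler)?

Answer: (6)

Evaluation trace:
tell(6) @ H0 ⇒ log+=6
put(0) @ H1 ⇒ s:=0
H0 returns (0, (6))
H1 returns ((0, (6)), 0)
= ((0, (6)), 0)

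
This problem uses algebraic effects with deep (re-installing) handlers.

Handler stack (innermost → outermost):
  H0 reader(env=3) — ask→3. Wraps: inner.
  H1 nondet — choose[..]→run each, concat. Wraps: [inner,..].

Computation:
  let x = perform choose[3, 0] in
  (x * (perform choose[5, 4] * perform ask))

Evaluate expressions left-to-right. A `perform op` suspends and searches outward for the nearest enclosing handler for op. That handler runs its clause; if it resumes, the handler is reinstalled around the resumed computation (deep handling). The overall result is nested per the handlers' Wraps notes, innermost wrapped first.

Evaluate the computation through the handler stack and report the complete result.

Step-by-step:
choose[3, 0] @ H1
  branch[0] choose=3:
    choose[5, 4] @ H1
      branch[0] choose=5:
        ask @ H0 ⇒ 3
        H0 returns 45
        H1 returns [45]
      branch[1] choose=4:
        ask @ H0 ⇒ 3
        H0 returns 36
        H1 returns [36]
  branch[1] choose=0:
    choose[5, 4] @ H1
      branch[0] choose=5:
        ask @ H0 ⇒ 3
        H0 returns 0
        H1 returns [0]
      branch[1] choose=4:
        ask @ H0 ⇒ 3
        H0 returns 0
        H1 returns [0]
= [45, 36, 0, 0]

Answer: [45, 36, 0, 0]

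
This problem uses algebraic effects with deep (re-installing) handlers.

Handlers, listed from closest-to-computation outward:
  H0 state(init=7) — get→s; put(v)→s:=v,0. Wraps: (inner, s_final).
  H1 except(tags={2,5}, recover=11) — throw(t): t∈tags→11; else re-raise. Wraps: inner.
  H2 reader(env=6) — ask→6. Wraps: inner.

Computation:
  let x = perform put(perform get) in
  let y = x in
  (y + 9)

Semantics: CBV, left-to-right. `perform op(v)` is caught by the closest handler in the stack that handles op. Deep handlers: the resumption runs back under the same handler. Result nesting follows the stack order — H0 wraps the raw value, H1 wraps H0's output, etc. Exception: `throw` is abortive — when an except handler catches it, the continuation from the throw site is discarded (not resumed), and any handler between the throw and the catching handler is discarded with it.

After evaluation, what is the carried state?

Answer: 7

Step-by-step:
get @ H0 ⇒ 7
put(7) @ H0 ⇒ s:=7
H0 returns (9, 7)
H1 returns (9, 7)
H2 returns (9, 7)
= (9, 7)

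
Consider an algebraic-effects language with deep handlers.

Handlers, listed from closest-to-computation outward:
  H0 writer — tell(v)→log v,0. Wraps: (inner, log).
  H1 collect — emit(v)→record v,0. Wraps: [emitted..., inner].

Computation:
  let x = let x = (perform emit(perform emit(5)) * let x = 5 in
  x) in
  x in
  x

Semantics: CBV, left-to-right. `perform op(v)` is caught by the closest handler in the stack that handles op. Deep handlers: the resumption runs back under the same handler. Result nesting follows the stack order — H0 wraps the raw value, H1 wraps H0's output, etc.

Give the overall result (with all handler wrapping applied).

Working:
emit(5) @ H1 ⇒ out+=5
emit(0) @ H1 ⇒ out+=0
H0 returns (0, ())
H1 returns [5, 0, (0, ())]
= [5, 0, (0, ())]

Answer: [5, 0, (0, ())]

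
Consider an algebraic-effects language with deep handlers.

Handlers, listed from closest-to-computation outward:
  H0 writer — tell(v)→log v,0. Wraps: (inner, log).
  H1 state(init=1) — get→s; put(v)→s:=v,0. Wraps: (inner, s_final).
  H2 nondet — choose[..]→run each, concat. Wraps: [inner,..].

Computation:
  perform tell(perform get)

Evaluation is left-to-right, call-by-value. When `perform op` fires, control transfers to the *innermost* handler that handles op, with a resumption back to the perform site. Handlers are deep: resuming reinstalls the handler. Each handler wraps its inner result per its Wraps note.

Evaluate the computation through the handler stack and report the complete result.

Step-by-step:
get @ H1 ⇒ 1
tell(1) @ H0 ⇒ log+=1
H0 returns (0, (1))
H1 returns ((0, (1)), 1)
H2 returns [((0, (1)), 1)]
= [((0, (1)), 1)]

Answer: [((0, (1)), 1)]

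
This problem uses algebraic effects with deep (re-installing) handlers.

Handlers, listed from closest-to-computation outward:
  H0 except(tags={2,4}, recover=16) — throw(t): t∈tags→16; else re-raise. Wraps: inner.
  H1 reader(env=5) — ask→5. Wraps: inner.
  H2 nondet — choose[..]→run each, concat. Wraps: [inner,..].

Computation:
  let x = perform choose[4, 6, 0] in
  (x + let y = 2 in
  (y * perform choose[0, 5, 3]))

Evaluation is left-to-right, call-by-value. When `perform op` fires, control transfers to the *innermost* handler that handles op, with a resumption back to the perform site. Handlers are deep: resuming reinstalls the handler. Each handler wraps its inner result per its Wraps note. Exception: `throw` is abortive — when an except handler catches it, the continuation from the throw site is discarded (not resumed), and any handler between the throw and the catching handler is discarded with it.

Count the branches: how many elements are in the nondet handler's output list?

Working:
choose[4, 6, 0] @ H2
  branch[0] choose=4:
    choose[0, 5, 3] @ H2
      branch[0] choose=0:
        H0 returns 4
        H1 returns 4
        H2 returns [4]
      branch[1] choose=5:
        H0 returns 14
        H1 returns 14
        H2 returns [14]
      branch[2] choose=3:
        H0 returns 10
        H1 returns 10
        H2 returns [10]
  branch[1] choose=6:
    choose[0, 5, 3] @ H2
      branch[0] choose=0:
        H0 returns 6
        H1 returns 6
        H2 returns [6]
      branch[1] choose=5:
        H0 returns 16
        H1 returns 16
        H2 returns [16]
      branch[2] choose=3:
        H0 returns 12
        H1 returns 12
        H2 returns [12]
  branch[2] choose=0:
    choose[0, 5, 3] @ H2
      branch[0] choose=0:
        H0 returns 0
        H1 returns 0
        H2 returns [0]
      branch[1] choose=5:
        H0 returns 10
        H1 returns 10
        H2 returns [10]
      branch[2] choose=3:
        H0 returns 6
        H1 returns 6
        H2 returns [6]
= [4, 14, 10, 6, 16, 12, 0, 10, 6]

Answer: 9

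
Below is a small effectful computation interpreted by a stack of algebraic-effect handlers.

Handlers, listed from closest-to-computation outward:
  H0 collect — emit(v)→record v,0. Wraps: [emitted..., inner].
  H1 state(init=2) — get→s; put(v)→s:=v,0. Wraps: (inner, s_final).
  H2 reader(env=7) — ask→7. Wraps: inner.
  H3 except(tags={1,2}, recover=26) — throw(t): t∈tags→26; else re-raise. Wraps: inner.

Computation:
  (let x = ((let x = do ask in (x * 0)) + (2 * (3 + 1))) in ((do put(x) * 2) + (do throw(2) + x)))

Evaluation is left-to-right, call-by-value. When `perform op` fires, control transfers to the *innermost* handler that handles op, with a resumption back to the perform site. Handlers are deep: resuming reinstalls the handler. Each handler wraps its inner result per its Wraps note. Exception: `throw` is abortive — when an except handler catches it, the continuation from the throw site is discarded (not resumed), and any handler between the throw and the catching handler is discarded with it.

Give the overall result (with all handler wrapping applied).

Answer: 26

Evaluation trace:
ask @ H2 ⇒ 7
put(8) @ H1 ⇒ s:=8
throw(2) @ H3 caught ⇒ 26
= 26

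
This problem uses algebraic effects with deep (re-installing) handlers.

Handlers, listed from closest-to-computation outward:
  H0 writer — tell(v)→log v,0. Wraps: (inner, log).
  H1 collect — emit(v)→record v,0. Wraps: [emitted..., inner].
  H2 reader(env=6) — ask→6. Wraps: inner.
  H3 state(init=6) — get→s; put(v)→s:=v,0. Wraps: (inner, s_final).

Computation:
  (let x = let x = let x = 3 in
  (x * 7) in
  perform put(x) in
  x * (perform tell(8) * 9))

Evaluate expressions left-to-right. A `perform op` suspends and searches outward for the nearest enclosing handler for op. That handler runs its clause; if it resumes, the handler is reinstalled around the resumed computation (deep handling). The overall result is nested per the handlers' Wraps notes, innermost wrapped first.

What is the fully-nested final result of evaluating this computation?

Step-by-step:
put(21) @ H3 ⇒ s:=21
tell(8) @ H0 ⇒ log+=8
H0 returns (0, (8))
H1 returns [(0, (8))]
H2 returns [(0, (8))]
H3 returns ([(0, (8))], 21)
= ([(0, (8))], 21)

Answer: ([(0, (8))], 21)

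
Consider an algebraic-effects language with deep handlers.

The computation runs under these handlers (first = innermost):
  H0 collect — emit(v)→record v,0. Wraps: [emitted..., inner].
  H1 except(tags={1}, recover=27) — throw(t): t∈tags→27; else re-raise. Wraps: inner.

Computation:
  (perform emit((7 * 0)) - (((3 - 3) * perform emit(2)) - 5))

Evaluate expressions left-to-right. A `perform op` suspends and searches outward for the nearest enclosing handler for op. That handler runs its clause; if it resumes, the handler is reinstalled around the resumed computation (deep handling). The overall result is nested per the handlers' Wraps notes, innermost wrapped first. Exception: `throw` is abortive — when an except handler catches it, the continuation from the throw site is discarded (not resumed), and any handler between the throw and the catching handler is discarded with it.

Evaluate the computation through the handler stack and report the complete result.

Working:
emit(0) @ H0 ⇒ out+=0
emit(2) @ H0 ⇒ out+=2
H0 returns [0, 2, 5]
H1 returns [0, 2, 5]
= [0, 2, 5]

Answer: [0, 2, 5]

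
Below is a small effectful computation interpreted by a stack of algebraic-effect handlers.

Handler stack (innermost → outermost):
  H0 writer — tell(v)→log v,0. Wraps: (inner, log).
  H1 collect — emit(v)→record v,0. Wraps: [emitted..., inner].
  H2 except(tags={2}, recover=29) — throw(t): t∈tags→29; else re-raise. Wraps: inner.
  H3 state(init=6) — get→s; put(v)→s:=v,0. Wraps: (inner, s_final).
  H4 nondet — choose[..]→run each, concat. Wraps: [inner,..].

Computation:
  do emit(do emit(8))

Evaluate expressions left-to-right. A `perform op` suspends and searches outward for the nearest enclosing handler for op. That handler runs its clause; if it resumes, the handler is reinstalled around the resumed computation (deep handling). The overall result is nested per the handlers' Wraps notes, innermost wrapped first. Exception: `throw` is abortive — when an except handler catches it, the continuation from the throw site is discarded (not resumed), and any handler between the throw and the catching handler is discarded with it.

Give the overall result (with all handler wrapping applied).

Working:
emit(8) @ H1 ⇒ out+=8
emit(0) @ H1 ⇒ out+=0
H0 returns (0, ())
H1 returns [8, 0, (0, ())]
H2 returns [8, 0, (0, ())]
H3 returns ([8, 0, (0, ())], 6)
H4 returns [([8, 0, (0, ())], 6)]
= [([8, 0, (0, ())], 6)]

Answer: [([8, 0, (0, ())], 6)]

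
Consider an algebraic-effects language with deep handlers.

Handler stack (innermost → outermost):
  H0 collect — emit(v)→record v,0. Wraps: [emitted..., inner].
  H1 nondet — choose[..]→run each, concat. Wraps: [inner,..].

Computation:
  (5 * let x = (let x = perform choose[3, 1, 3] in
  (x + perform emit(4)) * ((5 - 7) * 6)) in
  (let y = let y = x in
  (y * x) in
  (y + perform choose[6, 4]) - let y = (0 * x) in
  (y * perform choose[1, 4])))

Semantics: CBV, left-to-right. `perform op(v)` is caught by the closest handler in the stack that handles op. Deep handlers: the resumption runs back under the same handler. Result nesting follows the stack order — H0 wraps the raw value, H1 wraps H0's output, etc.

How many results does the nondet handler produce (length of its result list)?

Step-by-step:
choose[3, 1, 3] @ H1
  branch[0] choose=3:
    emit(4) @ H0 ⇒ out+=4
    choose[6, 4] @ H1
      branch[0] choose=6:
        choose[1, 4] @ H1
          branch[0] choose=1:
            H0 returns [4, 6510]
            H1 returns [[4, 6510]]
          branch[1] choose=4:
            H0 returns [4, 6510]
            H1 returns [[4, 6510]]
      branch[1] choose=4:
        choose[1, 4] @ H1
          branch[0] choose=1:
            H0 returns [4, 6500]
            H1 returns [[4, 6500]]
          branch[1] choose=4:
            H0 returns [4, 6500]
            H1 returns [[4, 6500]]
  branch[1] choose=1:
    emit(4) @ H0 ⇒ out+=4
    choose[6, 4] @ H1
      branch[0] choose=6:
        choose[1, 4] @ H1
          branch[0] choose=1:
            H0 returns [4, 750]
            H1 returns [[4, 750]]
          branch[1] choose=4:
            H0 returns [4, 750]
            H1 returns [[4, 750]]
      branch[1] choose=4:
        choose[1, 4] @ H1
          branch[0] choose=1:
            H0 returns [4, 740]
            H1 returns [[4, 740]]
          branch[1] choose=4:
            H0 returns [4, 740]
            H1 returns [[4, 740]]
  branch[2] choose=3:
    emit(4) @ H0 ⇒ out+=4
    choose[6, 4] @ H1
      branch[0] choose=6:
        choose[1, 4] @ H1
          branch[0] choose=1:
            H0 returns [4, 6510]
            H1 returns [[4, 6510]]
          branch[1] choose=4:
            H0 returns [4, 6510]
            H1 returns [[4, 6510]]
      branch[1] choose=4:
        choose[1, 4] @ H1
          branch[0] choose=1:
            H0 returns [4, 6500]
            H1 returns [[4, 6500]]
          branch[1] choose=4:
            H0 returns [4, 6500]
            H1 returns [[4, 6500]]
= [[4, 6510], [4, 6510], [4, 6500], [4, 6500], [4, 750], [4, 750], [4, 740], [4, 740], [4, 6510], [4, 6510], [4, 6500], [4, 6500]]

Answer: 12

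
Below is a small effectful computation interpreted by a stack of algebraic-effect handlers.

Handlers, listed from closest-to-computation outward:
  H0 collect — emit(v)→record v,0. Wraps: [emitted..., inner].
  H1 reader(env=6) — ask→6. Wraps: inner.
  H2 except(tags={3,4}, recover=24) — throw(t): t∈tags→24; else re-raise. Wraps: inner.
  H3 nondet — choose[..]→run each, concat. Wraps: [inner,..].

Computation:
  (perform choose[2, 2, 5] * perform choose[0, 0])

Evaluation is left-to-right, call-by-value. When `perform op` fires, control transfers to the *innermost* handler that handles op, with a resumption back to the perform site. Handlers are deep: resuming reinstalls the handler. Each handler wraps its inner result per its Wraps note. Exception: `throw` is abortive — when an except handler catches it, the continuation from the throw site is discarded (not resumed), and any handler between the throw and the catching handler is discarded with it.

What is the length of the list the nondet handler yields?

Answer: 6

Step-by-step:
choose[2, 2, 5] @ H3
  branch[0] choose=2:
    choose[0, 0] @ H3
      branch[0] choose=0:
        H0 returns [0]
        H1 returns [0]
        H2 returns [0]
        H3 returns [[0]]
      branch[1] choose=0:
        H0 returns [0]
        H1 returns [0]
        H2 returns [0]
        H3 returns [[0]]
  branch[1] choose=2:
    choose[0, 0] @ H3
      branch[0] choose=0:
        H0 returns [0]
        H1 returns [0]
        H2 returns [0]
        H3 returns [[0]]
      branch[1] choose=0:
        H0 returns [0]
        H1 returns [0]
        H2 returns [0]
        H3 returns [[0]]
  branch[2] choose=5:
    choose[0, 0] @ H3
      branch[0] choose=0:
        H0 returns [0]
        H1 returns [0]
        H2 returns [0]
        H3 returns [[0]]
      branch[1] choose=0:
        H0 returns [0]
        H1 returns [0]
        H2 returns [0]
        H3 returns [[0]]
= [[0], [0], [0], [0], [0], [0]]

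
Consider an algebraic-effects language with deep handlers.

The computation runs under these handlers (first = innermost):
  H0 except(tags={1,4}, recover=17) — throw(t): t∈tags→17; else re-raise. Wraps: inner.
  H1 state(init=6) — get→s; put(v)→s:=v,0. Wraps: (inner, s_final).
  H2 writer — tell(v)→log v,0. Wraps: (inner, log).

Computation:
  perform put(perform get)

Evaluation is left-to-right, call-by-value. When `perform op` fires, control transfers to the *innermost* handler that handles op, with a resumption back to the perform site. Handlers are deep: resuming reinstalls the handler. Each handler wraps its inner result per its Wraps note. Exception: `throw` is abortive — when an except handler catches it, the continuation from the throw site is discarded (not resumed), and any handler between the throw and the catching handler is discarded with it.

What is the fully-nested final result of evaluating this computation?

Step-by-step:
get @ H1 ⇒ 6
put(6) @ H1 ⇒ s:=6
H0 returns 0
H1 returns (0, 6)
H2 returns ((0, 6), ())
= ((0, 6), ())

Answer: ((0, 6), ())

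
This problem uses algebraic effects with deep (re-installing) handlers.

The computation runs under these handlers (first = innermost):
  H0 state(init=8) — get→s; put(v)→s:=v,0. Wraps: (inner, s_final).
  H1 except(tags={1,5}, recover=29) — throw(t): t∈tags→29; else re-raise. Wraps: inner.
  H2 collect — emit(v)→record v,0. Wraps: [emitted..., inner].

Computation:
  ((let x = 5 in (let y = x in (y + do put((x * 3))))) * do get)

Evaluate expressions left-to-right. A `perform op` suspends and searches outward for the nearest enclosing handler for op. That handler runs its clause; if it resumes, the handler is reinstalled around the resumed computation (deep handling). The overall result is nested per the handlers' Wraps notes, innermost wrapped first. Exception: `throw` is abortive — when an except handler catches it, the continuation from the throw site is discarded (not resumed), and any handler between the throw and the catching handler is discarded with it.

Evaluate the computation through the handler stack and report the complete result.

Step-by-step:
put(15) @ H0 ⇒ s:=15
get @ H0 ⇒ 15
H0 returns (75, 15)
H1 returns (75, 15)
H2 returns [(75, 15)]
= [(75, 15)]

Answer: [(75, 15)]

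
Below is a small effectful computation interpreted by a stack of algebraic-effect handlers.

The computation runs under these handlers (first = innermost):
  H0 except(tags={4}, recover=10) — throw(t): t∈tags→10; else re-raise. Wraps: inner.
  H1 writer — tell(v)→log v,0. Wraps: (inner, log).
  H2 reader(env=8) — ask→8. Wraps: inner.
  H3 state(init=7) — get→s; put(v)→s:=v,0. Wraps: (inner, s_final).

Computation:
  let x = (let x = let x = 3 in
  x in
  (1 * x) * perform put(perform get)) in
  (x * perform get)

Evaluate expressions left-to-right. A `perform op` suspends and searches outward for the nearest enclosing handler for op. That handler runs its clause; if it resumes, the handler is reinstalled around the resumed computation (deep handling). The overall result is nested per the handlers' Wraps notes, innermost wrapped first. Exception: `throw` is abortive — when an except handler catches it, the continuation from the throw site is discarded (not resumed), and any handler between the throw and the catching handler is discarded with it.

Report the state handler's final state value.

Step-by-step:
get @ H3 ⇒ 7
put(7) @ H3 ⇒ s:=7
get @ H3 ⇒ 7
H0 returns 0
H1 returns (0, ())
H2 returns (0, ())
H3 returns ((0, ()), 7)
= ((0, ()), 7)

Answer: 7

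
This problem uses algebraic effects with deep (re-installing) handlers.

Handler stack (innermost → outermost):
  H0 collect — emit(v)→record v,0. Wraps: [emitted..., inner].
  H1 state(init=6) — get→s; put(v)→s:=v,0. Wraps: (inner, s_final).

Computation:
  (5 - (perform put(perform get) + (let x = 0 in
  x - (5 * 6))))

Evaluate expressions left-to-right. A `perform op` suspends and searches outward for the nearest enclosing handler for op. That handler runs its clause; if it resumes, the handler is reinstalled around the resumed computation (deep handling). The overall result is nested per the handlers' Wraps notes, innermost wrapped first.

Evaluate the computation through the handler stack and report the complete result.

Answer: ([35], 6)

Working:
get @ H1 ⇒ 6
put(6) @ H1 ⇒ s:=6
H0 returns [35]
H1 returns ([35], 6)
= ([35], 6)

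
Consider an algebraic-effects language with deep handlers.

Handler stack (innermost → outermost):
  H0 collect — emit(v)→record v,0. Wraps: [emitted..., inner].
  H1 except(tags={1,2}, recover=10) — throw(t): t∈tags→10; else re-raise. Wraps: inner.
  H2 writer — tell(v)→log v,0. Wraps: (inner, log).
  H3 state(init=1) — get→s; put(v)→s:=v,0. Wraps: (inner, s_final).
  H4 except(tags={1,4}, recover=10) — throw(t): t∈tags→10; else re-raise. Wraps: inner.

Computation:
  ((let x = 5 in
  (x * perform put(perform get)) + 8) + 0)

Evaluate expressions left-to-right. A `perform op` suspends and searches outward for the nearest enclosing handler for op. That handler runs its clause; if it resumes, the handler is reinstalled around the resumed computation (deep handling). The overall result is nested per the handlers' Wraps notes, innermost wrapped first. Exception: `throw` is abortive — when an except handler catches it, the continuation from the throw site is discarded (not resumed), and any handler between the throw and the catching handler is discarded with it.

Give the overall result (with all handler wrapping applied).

Answer: (([8], ()), 1)

Evaluation trace:
get @ H3 ⇒ 1
put(1) @ H3 ⇒ s:=1
H0 returns [8]
H1 returns [8]
H2 returns ([8], ())
H3 returns (([8], ()), 1)
H4 returns (([8], ()), 1)
= (([8], ()), 1)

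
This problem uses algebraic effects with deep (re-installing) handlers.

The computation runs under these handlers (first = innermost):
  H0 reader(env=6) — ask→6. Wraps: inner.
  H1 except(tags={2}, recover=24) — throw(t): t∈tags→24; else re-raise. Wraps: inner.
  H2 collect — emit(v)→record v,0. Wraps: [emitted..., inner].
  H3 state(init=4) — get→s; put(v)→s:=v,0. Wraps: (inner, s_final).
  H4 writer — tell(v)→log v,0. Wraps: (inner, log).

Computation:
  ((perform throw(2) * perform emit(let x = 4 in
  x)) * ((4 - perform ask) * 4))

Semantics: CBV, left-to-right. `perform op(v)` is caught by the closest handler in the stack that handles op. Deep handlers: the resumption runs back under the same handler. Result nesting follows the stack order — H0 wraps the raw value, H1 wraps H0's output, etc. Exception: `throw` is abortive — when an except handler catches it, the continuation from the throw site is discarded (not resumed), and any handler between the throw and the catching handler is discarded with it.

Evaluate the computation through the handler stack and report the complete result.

Working:
throw(2) @ H1 caught ⇒ 24
H2 returns [24]
H3 returns ([24], 4)
H4 returns (([24], 4), ())
= (([24], 4), ())

Answer: (([24], 4), ())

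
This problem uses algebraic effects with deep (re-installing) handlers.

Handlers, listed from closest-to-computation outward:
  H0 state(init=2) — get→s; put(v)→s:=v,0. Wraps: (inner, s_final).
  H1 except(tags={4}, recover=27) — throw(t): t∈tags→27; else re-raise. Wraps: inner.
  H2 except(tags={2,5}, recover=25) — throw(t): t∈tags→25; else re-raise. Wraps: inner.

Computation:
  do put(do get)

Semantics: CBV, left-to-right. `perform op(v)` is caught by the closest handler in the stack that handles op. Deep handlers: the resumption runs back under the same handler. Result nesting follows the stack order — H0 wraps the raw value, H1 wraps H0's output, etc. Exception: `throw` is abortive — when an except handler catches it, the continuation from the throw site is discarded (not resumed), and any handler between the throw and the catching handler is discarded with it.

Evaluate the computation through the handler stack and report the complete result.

Evaluation trace:
get @ H0 ⇒ 2
put(2) @ H0 ⇒ s:=2
H0 returns (0, 2)
H1 returns (0, 2)
H2 returns (0, 2)
= (0, 2)

Answer: (0, 2)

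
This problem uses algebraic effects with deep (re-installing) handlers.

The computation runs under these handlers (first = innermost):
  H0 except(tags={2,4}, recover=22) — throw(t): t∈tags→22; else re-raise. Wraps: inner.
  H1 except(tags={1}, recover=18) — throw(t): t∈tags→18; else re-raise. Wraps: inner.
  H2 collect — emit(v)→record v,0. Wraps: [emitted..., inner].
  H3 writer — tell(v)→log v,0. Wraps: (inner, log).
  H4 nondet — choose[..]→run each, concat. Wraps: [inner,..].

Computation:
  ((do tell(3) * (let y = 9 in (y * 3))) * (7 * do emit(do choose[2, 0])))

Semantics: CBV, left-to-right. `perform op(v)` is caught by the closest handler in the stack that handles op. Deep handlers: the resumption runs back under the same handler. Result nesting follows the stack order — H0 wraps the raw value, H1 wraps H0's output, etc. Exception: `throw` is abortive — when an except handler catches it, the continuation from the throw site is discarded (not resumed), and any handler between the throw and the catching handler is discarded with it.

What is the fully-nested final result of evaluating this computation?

Working:
tell(3) @ H3 ⇒ log+=3
choose[2, 0] @ H4
  branch[0] choose=2:
    emit(2) @ H2 ⇒ out+=2
    H0 returns 0
    H1 returns 0
    H2 returns [2, 0]
    H3 returns ([2, 0], (3))
    H4 returns [([2, 0], (3))]
  branch[1] choose=0:
    emit(0) @ H2 ⇒ out+=0
    H0 returns 0
    H1 returns 0
    H2 returns [0, 0]
    H3 returns ([0, 0], (3))
    H4 returns [([0, 0], (3))]
= [([2, 0], (3)), ([0, 0], (3))]

Answer: [([2, 0], (3)), ([0, 0], (3))]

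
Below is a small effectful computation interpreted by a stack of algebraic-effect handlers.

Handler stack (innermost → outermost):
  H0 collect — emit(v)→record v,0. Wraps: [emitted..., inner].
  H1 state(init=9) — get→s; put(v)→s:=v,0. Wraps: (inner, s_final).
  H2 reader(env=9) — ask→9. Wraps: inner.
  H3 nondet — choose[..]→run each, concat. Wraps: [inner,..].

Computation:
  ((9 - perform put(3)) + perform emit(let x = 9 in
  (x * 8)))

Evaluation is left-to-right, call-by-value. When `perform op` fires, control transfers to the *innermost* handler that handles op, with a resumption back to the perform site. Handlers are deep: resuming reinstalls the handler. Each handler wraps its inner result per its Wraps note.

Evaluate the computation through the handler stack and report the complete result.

Step-by-step:
put(3) @ H1 ⇒ s:=3
emit(72) @ H0 ⇒ out+=72
H0 returns [72, 9]
H1 returns ([72, 9], 3)
H2 returns ([72, 9], 3)
H3 returns [([72, 9], 3)]
= [([72, 9], 3)]

Answer: [([72, 9], 3)]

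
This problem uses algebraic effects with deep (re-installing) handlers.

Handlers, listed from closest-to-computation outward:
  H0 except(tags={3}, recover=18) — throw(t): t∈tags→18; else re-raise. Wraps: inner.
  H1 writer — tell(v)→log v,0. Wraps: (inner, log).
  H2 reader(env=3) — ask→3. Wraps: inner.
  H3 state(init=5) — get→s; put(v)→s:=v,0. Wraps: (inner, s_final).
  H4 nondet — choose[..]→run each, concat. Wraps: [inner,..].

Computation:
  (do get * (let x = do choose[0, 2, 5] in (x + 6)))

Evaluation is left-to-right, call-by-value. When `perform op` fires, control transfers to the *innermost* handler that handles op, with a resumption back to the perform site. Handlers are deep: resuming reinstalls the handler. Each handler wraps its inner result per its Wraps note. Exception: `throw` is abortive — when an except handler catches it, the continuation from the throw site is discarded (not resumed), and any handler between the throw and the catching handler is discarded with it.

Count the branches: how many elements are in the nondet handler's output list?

Working:
get @ H3 ⇒ 5
choose[0, 2, 5] @ H4
  branch[0] choose=0:
    H0 returns 30
    H1 returns (30, ())
    H2 returns (30, ())
    H3 returns ((30, ()), 5)
    H4 returns [((30, ()), 5)]
  branch[1] choose=2:
    H0 returns 40
    H1 returns (40, ())
    H2 returns (40, ())
    H3 returns ((40, ()), 5)
    H4 returns [((40, ()), 5)]
  branch[2] choose=5:
    H0 returns 55
    H1 returns (55, ())
    H2 returns (55, ())
    H3 returns ((55, ()), 5)
    H4 returns [((55, ()), 5)]
= [((30, ()), 5), ((40, ()), 5), ((55, ()), 5)]

Answer: 3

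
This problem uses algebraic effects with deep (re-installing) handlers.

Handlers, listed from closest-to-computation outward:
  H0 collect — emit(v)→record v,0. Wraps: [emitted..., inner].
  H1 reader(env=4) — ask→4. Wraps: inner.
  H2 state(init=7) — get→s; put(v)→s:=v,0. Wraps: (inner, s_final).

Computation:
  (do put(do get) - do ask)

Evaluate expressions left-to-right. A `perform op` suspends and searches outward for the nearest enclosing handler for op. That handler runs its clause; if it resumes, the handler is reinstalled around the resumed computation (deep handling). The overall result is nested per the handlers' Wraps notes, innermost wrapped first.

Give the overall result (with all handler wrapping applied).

Answer: ([-4], 7)

Evaluation trace:
get @ H2 ⇒ 7
put(7) @ H2 ⇒ s:=7
ask @ H1 ⇒ 4
H0 returns [-4]
H1 returns [-4]
H2 returns ([-4], 7)
= ([-4], 7)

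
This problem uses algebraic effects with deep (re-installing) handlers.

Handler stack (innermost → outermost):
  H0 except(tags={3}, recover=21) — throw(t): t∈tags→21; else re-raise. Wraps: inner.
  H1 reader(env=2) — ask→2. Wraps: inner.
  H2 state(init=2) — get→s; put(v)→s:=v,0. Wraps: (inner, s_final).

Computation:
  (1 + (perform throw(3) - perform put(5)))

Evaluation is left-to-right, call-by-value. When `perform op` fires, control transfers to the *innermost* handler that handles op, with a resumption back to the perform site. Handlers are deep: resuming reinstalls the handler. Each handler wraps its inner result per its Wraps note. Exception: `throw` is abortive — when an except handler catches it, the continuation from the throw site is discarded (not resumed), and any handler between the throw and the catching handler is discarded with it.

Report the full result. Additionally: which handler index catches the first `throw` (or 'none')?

Working:
throw(3) @ H0 caught ⇒ 21
H1 returns 21
H2 returns (21, 2)
= (21, 2)

Answer: (21, 2) ; first throw caught by: H0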